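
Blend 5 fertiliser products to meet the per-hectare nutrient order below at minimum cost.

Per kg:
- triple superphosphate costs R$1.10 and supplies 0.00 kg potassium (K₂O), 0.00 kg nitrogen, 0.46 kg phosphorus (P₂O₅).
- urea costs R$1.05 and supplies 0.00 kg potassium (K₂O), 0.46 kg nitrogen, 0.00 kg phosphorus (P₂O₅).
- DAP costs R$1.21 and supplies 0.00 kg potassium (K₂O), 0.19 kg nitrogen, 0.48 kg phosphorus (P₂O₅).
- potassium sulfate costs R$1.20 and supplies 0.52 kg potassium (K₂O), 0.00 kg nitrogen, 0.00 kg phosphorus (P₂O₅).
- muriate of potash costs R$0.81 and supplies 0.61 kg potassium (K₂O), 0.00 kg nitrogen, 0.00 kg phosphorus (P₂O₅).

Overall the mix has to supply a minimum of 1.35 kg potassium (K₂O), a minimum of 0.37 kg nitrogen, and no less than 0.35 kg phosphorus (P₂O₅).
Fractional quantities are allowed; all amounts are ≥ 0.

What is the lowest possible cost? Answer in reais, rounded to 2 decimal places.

Treat it as an LP. Let x1 = kg of triple superphosphate, x2 = kg of urea, x3 = kg of DAP, x4 = kg of potassium sulfate, x5 = kg of muriate of potash.
Minimize 1.1x1 + 1.05x2 + 1.21x3 + 1.2x4 + 0.81x5 with:
  0.52x4 + 0.61x5 ≥ 1.35   (potassium (K₂O))
  0.46x2 + 0.19x3 ≥ 0.37   (nitrogen)
  0.46x1 + 0.48x3 ≥ 0.35   (phosphorus (P₂O₅))
  x1, x2, x3, x4, x5 ≥ 0.
At the optimum only urea, DAP, muriate of potash are positive (triple superphosphate, potassium sulfate = 0). The potassium (K₂O), nitrogen, phosphorus (P₂O₅) requirements are met with equality.
Optimal quantities: urea = 0.5032 kg, DAP = 0.7292 kg, muriate of potash = 2.213 kg.
Total cost: 1.05·0.5032 + 1.21·0.7292 + 0.81·2.213 = 3.2032.

R$3.20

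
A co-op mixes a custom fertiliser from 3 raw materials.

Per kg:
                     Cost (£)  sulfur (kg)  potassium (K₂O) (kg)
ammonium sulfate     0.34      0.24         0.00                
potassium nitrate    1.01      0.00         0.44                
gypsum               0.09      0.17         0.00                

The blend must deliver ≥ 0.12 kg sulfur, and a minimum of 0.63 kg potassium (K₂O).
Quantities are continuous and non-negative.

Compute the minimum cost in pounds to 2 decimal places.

Treat it as an LP. Let x1 = kg of ammonium sulfate, x2 = kg of potassium nitrate, x3 = kg of gypsum.
min 0.34x1 + 1.01x2 + 0.09x3 with:
  0.24x1 + 0.17x3 ≥ 0.12   (sulfur)
  0.44x2 ≥ 0.63   (potassium (K₂O))
  x1, x2, x3 ≥ 0.
The minimum-cost mix takes nothing from ammonium sulfate — only potassium nitrate, gypsum. There the sulfur and potassium (K₂O) constraints are tight.
That vertex is x2 = 1.432, x3 = 0.7059.
Total cost: 1.01·1.432 + 0.09·0.7059 = 1.5099.

£1.51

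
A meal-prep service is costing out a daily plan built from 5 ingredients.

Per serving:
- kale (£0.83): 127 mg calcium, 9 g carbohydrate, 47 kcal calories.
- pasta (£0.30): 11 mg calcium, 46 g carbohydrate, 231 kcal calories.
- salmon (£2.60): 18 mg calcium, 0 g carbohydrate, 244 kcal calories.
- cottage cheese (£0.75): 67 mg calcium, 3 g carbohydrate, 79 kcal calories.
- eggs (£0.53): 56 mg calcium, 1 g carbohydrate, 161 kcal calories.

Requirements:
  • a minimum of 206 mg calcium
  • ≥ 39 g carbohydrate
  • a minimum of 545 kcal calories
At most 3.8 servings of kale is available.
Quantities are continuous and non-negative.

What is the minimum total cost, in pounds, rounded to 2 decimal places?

Set it up as a linear program. Let x1 = servings of kale, x2 = servings of pasta, x3 = servings of salmon, x4 = servings of cottage cheese, x5 = servings of eggs.
Minimize 0.83x1 + 0.3x2 + 2.6x3 + 0.75x4 + 0.53x5 subject to:
  127x1 + 11x2 + 18x3 + 67x4 + 56x5 ≥ 206   (calcium)
  9x1 + 46x2 + 3x4 + 1x5 ≥ 39   (carbohydrate)
  47x1 + 231x2 + 244x3 + 79x4 + 161x5 ≥ 545   (calories)
  x1 ≤ 3.8
  x1, x2, x3, x4, x5 ≥ 0.
The minimum-cost mix takes nothing from salmon, cottage cheese, eggs — only kale, pasta. Binding constraints: calcium and calories.
That vertex is x1 = 1.443, x2 = 2.066.
Total cost: 0.83·1.443 + 0.3·2.066 = 1.8175.

£1.82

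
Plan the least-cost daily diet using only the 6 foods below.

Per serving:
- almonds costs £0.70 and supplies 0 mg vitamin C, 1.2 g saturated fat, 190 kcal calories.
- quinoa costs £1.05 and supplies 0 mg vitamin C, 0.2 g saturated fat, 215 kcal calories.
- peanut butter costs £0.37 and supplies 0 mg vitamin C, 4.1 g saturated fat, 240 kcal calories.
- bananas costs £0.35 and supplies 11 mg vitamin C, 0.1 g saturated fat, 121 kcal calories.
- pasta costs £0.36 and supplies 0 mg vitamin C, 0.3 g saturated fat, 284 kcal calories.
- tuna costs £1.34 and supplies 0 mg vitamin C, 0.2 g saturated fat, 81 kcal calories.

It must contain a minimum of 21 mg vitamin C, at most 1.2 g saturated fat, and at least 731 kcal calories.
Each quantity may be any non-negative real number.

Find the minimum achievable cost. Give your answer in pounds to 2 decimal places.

Let x1 = servings of almonds, x2 = servings of quinoa, x3 = servings of peanut butter, x4 = servings of bananas, x5 = servings of pasta, x6 = servings of tuna.
Minimize 0.7x1 + 1.05x2 + 0.37x3 + 0.35x4 + 0.36x5 + 1.34x6 with:
  11x4 ≥ 21   (vitamin C)
  1.2x1 + 0.2x2 + 4.1x3 + 0.1x4 + 0.3x5 + 0.2x6 ≤ 1.2   (saturated fat)
  190x1 + 215x2 + 240x3 + 121x4 + 284x5 + 81x6 ≥ 731   (calories)
  x1, x2, x3, x4, x5, x6 ≥ 0.
The minimum-cost mix takes nothing from almonds, quinoa, peanut butter, tuna — only bananas, pasta. Binding constraints: vitamin C and calories.
Solving gives x4 = 1.909, x5 = 1.761.
Objective = 0.35·1.909 + 0.36·1.761 = 1.3021.

£1.30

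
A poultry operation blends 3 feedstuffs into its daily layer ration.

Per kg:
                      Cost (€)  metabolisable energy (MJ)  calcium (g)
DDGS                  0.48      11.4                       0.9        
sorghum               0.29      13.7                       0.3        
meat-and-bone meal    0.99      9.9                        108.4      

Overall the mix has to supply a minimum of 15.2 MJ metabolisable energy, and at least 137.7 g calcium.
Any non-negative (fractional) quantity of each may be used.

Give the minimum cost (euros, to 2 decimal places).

Let x1 = kg of DDGS, x2 = kg of sorghum, x3 = kg of meat-and-bone meal.
Minimise 0.48x1 + 0.29x2 + 0.99x3 s.t.:
  11.4x1 + 13.7x2 + 9.9x3 ≥ 15.2   (metabolisable energy)
  0.9x1 + 0.3x2 + 108.4x3 ≥ 137.7   (calcium)
  x1, x2, x3 ≥ 0.
The minimum-cost mix takes nothing from DDGS — only sorghum, meat-and-bone meal. Binding constraints: metabolisable energy and calcium.
Optimal quantities: sorghum = 0.1919 kg, meat-and-bone meal = 1.27 kg.
Cost = 0.29·0.1919 + 0.99·1.27 = 1.3130.

€1.31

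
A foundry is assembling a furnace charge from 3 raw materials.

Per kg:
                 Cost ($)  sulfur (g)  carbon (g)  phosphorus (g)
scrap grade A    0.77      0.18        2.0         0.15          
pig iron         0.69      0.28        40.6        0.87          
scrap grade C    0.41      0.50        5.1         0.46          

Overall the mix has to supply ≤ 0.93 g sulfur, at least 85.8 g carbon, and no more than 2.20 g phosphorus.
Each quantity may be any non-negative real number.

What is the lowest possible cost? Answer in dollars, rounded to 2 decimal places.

This is a linear program. Let x1 = kg of scrap grade A, x2 = kg of pig iron, x3 = kg of scrap grade C.
min 0.77x1 + 0.69x2 + 0.41x3 s.t.:
  0.18x1 + 0.28x2 + 0.5x3 ≤ 0.93   (sulfur)
  2x1 + 40.6x2 + 5.1x3 ≥ 85.8   (carbon)
  0.15x1 + 0.87x2 + 0.46x3 ≤ 2.2   (phosphorus)
  x1, x2, x3 ≥ 0.
The minimum-cost mix takes nothing from scrap grade A, scrap grade C — only pig iron. There the carbon constraint is tight.
Solving gives x2 = 2.113.
Hence cost = 0.69·2.113 = $1.4580.

$1.46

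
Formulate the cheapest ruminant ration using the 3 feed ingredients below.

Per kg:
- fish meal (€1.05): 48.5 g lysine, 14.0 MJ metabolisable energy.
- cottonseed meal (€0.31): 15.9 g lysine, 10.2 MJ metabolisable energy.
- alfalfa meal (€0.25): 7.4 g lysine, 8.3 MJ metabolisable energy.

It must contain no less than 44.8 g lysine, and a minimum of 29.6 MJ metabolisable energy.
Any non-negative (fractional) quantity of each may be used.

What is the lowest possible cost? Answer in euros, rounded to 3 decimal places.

Set it up as a linear program. Let x1 = kg of fish meal, x2 = kg of cottonseed meal, x3 = kg of alfalfa meal.
Minimize 1.05x1 + 0.31x2 + 0.25x3 with:
  48.5x1 + 15.9x2 + 7.4x3 ≥ 44.8   (lysine)
  14x1 + 10.2x2 + 8.3x3 ≥ 29.6   (metabolisable energy)
  x1, x2, x3 ≥ 0.
At the optimum only cottonseed meal, alfalfa meal are positive (fish meal = 0). Binding constraints: lysine and metabolisable energy.
That vertex is x2 = 2.705, x3 = 0.2422.
Hence cost = 0.31·2.705 + 0.25·0.2422 = €0.89910.

€0.899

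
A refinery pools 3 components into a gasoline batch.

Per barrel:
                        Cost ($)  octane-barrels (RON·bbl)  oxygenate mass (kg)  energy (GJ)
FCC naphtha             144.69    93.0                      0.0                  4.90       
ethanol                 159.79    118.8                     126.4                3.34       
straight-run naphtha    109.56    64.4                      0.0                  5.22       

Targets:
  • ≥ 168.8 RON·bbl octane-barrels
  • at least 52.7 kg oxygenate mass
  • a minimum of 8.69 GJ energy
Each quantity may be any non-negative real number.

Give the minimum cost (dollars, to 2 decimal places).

Let x1 = barrels of FCC naphtha, x2 = barrels of ethanol, x3 = barrels of straight-run naphtha.
min 144.69x1 + 159.79x2 + 109.56x3 with:
  93x1 + 118.8x2 + 64.4x3 ≥ 168.8   (octane-barrels)
  126.4x2 ≥ 52.7   (oxygenate mass)
  4.9x1 + 3.34x2 + 5.22x3 ≥ 8.69   (energy)
  x1, x2, x3 ≥ 0.
At the optimum only ethanol, straight-run naphtha are positive (FCC naphtha = 0). The octane-barrels and energy requirements are met with equality.
Solving gives x2 = 0.79375, x3 = 1.1569.
Hence cost = 159.79·0.79375 + 109.56·1.1569 = $253.5833.

$253.58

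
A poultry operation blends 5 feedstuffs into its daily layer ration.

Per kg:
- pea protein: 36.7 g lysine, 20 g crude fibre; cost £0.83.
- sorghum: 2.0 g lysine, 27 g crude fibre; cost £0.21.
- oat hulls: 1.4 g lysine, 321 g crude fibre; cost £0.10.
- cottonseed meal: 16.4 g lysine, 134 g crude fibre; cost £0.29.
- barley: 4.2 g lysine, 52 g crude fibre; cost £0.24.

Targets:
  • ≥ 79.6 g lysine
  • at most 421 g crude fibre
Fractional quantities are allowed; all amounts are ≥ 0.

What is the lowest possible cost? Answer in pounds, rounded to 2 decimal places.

£1.56

Treat it as an LP. Let x1 = kg of pea protein, x2 = kg of sorghum, x3 = kg of oat hulls, x4 = kg of cottonseed meal, x5 = kg of barley.
min 0.83x1 + 0.21x2 + 0.1x3 + 0.29x4 + 0.24x5 subject to:
  36.7x1 + 2x2 + 1.4x3 + 16.4x4 + 4.2x5 ≥ 79.6   (lysine)
  20x1 + 27x2 + 321x3 + 134x4 + 52x5 ≤ 421   (crude fibre)
  x1, x2, x3, x4, x5 ≥ 0.
At the optimum only pea protein, cottonseed meal are positive (sorghum, oat hulls, barley = 0). The lysine and crude fibre requirements are met with equality.
So pea protein = 0.8196 kg, cottonseed meal = 3.019 kg.
Cost = 0.83·0.8196 + 0.29·3.019 = 1.5558.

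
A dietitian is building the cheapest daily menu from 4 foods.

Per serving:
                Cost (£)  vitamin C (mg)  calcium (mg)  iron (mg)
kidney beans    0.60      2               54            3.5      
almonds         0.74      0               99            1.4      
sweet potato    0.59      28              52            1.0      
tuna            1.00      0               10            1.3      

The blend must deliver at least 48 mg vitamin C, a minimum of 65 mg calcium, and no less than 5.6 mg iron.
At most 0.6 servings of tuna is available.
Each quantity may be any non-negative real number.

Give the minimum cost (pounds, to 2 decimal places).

£1.64

This is a linear program. Let x1 = servings of kidney beans, x2 = servings of almonds, x3 = servings of sweet potato, x4 = servings of tuna.
Minimize 0.6x1 + 0.74x2 + 0.59x3 + 1x4 s.t.:
  2x1 + 28x3 ≥ 48   (vitamin C)
  54x1 + 99x2 + 52x3 + 10x4 ≥ 65   (calcium)
  3.5x1 + 1.4x2 + 1x3 + 1.3x4 ≥ 5.6   (iron)
  x4 ≤ 0.6
  x1, x2, x3, x4 ≥ 0.
The cheapest feasible vertex uses only kidney beans, sweet potato; almonds, tuna are not used. The vitamin C and iron requirements are met with equality.
Solving gives x1 = 1.133, x3 = 1.633.
Hence cost = 0.6·1.133 + 0.59·1.633 = £1.6433.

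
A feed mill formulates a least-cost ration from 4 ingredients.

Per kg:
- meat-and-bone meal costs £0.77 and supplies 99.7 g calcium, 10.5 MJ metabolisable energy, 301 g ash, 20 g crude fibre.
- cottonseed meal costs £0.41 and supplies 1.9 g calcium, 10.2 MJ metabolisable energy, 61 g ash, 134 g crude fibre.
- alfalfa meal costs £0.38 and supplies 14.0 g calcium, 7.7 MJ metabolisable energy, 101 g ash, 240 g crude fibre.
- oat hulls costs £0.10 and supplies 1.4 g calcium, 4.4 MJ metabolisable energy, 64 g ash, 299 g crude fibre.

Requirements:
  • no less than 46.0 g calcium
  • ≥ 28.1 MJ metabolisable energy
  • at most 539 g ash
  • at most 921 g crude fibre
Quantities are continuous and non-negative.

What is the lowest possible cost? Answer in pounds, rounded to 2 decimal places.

£1.08

Treat it as an LP. Let x1 = kg of meat-and-bone meal, x2 = kg of cottonseed meal, x3 = kg of alfalfa meal, x4 = kg of oat hulls.
Minimize 0.77x1 + 0.41x2 + 0.38x3 + 0.1x4 subject to:
  99.7x1 + 1.9x2 + 14x3 + 1.4x4 ≥ 46   (calcium)
  10.5x1 + 10.2x2 + 7.7x3 + 4.4x4 ≥ 28.1   (metabolisable energy)
  301x1 + 61x2 + 101x3 + 64x4 ≤ 539   (ash)
  20x1 + 134x2 + 240x3 + 299x4 ≤ 921   (crude fibre)
  x1, x2, x3, x4 ≥ 0.
The optimal basis is {meat-and-bone meal, cottonseed meal, oat hulls}; alfalfa meal drops out. The calcium, metabolisable energy, crude fibre requirements are met with equality.
Solving gives x1 = 0.4023, x2 = 1.269, x4 = 2.485.
Objective = 0.77·0.4023 + 0.41·1.269 + 0.1·2.485 = 1.0786.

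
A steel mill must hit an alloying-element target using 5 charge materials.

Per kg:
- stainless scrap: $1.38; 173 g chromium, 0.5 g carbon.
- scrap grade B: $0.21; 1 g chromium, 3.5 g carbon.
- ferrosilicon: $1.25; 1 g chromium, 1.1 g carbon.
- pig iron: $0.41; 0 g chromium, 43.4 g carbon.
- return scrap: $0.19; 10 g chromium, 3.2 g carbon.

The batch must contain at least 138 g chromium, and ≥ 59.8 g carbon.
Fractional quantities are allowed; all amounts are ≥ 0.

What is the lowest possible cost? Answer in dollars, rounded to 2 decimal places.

Let x1 = kg of stainless scrap, x2 = kg of scrap grade B, x3 = kg of ferrosilicon, x4 = kg of pig iron, x5 = kg of return scrap.
Minimise 1.38x1 + 0.21x2 + 1.25x3 + 0.41x4 + 0.19x5 with:
  173x1 + 1x2 + 1x3 + 10x5 ≥ 138   (chromium)
  0.5x1 + 3.5x2 + 1.1x3 + 43.4x4 + 3.2x5 ≥ 59.8   (carbon)
  x1, x2, x3, x4, x5 ≥ 0.
The optimal basis is {stainless scrap, pig iron}; scrap grade B, ferrosilicon, return scrap drop out. Binding constraints: chromium and carbon.
That vertex is x1 = 0.7977, x4 = 1.369.
Objective = 1.38·0.7977 + 0.41·1.369 = 1.6621.

$1.66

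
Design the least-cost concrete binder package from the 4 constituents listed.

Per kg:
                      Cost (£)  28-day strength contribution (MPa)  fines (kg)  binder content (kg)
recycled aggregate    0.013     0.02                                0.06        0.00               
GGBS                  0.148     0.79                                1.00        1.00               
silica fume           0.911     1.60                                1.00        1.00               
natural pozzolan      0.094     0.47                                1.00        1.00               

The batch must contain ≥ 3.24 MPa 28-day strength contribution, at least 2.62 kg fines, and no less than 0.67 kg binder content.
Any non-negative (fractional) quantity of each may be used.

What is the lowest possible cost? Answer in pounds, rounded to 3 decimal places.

Set it up as a linear program. Let x1 = kg of recycled aggregate, x2 = kg of GGBS, x3 = kg of silica fume, x4 = kg of natural pozzolan.
Minimise 0.013x1 + 0.148x2 + 0.911x3 + 0.094x4 subject to:
  0.02x1 + 0.79x2 + 1.6x3 + 0.47x4 ≥ 3.24   (28-day strength contribution)
  0.06x1 + 1x2 + 1x3 + 1x4 ≥ 2.62   (fines)
  1x2 + 1x3 + 1x4 ≥ 0.67   (binder content)
  x1, x2, x3, x4 ≥ 0.
The optimal basis is {GGBS}; recycled aggregate, silica fume, natural pozzolan drop out. The 28-day strength contribution requirement is met with equality.
So GGBS = 4.101 kg.
Objective = 0.148·4.101 = 0.60695.

£0.607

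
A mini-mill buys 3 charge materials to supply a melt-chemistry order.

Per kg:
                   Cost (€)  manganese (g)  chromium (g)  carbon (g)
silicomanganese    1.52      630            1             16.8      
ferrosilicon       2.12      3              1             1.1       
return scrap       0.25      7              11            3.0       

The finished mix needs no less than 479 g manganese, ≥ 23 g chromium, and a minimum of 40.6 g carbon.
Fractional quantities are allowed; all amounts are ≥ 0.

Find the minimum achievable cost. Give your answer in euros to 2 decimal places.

€3.46

Set it up as a linear program. Let x1 = kg of silicomanganese, x2 = kg of ferrosilicon, x3 = kg of return scrap.
min 1.52x1 + 2.12x2 + 0.25x3 subject to:
  630x1 + 3x2 + 7x3 ≥ 479   (manganese)
  1x1 + 1x2 + 11x3 ≥ 23   (chromium)
  16.8x1 + 1.1x2 + 3x3 ≥ 40.6   (carbon)
  x1, x2, x3 ≥ 0.
At the optimum only silicomanganese, return scrap are positive (ferrosilicon = 0). There the manganese and carbon constraints are tight.
Solving gives x1 = 0.6504, x3 = 9.891.
Hence cost = 1.52·0.6504 + 0.25·9.891 = €3.4614.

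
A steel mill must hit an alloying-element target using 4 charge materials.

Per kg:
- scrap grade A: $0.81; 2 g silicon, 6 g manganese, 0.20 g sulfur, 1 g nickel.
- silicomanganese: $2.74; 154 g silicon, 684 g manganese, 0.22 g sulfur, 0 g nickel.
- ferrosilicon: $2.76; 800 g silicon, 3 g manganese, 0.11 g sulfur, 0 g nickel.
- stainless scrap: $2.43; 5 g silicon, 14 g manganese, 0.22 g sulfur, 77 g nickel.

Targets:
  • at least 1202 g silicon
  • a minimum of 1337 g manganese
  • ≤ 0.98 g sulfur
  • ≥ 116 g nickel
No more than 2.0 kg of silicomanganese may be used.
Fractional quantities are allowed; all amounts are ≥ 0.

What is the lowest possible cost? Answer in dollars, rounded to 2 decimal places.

$12.02

Treat it as an LP. Let x1 = kg of scrap grade A, x2 = kg of silicomanganese, x3 = kg of ferrosilicon, x4 = kg of stainless scrap.
Minimise 0.81x1 + 2.74x2 + 2.76x3 + 2.43x4 s.t.:
  2x1 + 154x2 + 800x3 + 5x4 ≥ 1202   (silicon)
  6x1 + 684x2 + 3x3 + 14x4 ≥ 1337   (manganese)
  0.2x1 + 0.22x2 + 0.11x3 + 0.22x4 ≤ 0.98   (sulfur)
  1x1 + 77x4 ≥ 116   (nickel)
  x2 ≤ 2
  x1, x2, x3, x4 ≥ 0.
At the optimum only silicomanganese, ferrosilicon, stainless scrap are positive (scrap grade A = 0). There the silicon, manganese, nickel constraints are tight.
Optimal quantities: silicomanganese = 1.919 kg, ferrosilicon = 1.124 kg, stainless scrap = 1.506 kg.
Objective = 2.74·1.919 + 2.76·1.124 + 2.43·1.506 = 12.0199.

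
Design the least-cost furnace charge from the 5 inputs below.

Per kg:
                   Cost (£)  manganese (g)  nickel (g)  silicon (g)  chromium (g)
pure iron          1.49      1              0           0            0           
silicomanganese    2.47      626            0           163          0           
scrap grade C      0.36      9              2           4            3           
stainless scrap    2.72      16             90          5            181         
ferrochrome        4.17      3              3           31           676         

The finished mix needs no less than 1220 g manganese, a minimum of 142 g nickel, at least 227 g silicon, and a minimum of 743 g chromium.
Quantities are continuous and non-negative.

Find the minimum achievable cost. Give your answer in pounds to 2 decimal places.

£11.78

Set it up as a linear program. Let x1 = kg of pure iron, x2 = kg of silicomanganese, x3 = kg of scrap grade C, x4 = kg of stainless scrap, x5 = kg of ferrochrome.
Minimise 1.49x1 + 2.47x2 + 0.36x3 + 2.72x4 + 4.17x5 with:
  1x1 + 626x2 + 9x3 + 16x4 + 3x5 ≥ 1220   (manganese)
  2x3 + 90x4 + 3x5 ≥ 142   (nickel)
  163x2 + 4x3 + 5x4 + 31x5 ≥ 227   (silicon)
  3x3 + 181x4 + 676x5 ≥ 743   (chromium)
  x1, x2, x3, x4, x5 ≥ 0.
At the optimum only silicomanganese, stainless scrap, ferrochrome are positive (pure iron, scrap grade C = 0). There the manganese, nickel, chromium constraints are tight.
Optimal quantities: silicomanganese = 1.906 kg, stainless scrap = 1.555 kg, ferrochrome = 0.6828 kg.
Hence cost = 2.47·1.906 + 2.72·1.555 + 4.17·0.6828 = £11.7847.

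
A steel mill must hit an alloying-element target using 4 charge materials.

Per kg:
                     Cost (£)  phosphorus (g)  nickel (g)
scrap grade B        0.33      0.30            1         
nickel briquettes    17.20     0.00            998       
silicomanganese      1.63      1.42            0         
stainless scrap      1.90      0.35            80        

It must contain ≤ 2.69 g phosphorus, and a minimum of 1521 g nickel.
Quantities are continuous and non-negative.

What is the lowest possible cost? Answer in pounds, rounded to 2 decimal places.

£26.21

Treat it as an LP. Let x1 = kg of scrap grade B, x2 = kg of nickel briquettes, x3 = kg of silicomanganese, x4 = kg of stainless scrap.
Minimize 0.33x1 + 17.2x2 + 1.63x3 + 1.9x4 subject to:
  0.3x1 + 1.42x3 + 0.35x4 ≤ 2.69   (phosphorus)
  1x1 + 998x2 + 80x4 ≥ 1521   (nickel)
  x1, x2, x3, x4 ≥ 0.
The cheapest feasible vertex uses only nickel briquettes; scrap grade B, silicomanganese, stainless scrap are not used. Binding constraint: nickel.
That vertex is x2 = 1.524.
Objective = 17.2·1.524 = 26.2128.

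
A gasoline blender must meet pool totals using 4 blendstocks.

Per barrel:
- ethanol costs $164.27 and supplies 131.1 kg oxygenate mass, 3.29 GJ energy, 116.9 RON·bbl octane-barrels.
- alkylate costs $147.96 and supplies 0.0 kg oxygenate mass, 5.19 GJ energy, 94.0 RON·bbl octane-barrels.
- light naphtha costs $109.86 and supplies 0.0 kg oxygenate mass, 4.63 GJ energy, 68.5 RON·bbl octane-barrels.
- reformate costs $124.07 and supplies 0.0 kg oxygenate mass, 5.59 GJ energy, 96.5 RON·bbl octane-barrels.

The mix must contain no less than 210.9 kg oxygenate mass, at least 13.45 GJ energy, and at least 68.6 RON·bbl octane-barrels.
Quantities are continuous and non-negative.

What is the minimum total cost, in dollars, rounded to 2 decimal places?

Set it up as a linear program. Let x1 = barrels of ethanol, x2 = barrels of alkylate, x3 = barrels of light naphtha, x4 = barrels of reformate.
Minimize 164.27x1 + 147.96x2 + 109.86x3 + 124.07x4 with:
  131.1x1 ≥ 210.9   (oxygenate mass)
  3.29x1 + 5.19x2 + 4.63x3 + 5.59x4 ≥ 13.45   (energy)
  116.9x1 + 94x2 + 68.5x3 + 96.5x4 ≥ 68.6   (octane-barrels)
  x1, x2, x3, x4 ≥ 0.
The cheapest feasible vertex uses only ethanol, reformate; alkylate, light naphtha are not used. There the oxygenate mass and energy constraints are tight.
Solving gives x1 = 1.6087, x4 = 1.45928.
Cost = 164.27·1.6087 + 124.07·1.45928 = 445.3140.

$445.31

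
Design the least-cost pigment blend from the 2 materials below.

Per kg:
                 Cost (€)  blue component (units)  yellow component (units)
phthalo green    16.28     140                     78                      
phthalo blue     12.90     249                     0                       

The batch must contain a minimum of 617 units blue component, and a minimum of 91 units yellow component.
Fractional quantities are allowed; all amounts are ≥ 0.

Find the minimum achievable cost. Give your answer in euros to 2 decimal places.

€42.50

Treat it as an LP. Let x1 = kg of phthalo green, x2 = kg of phthalo blue.
Minimize 16.28x1 + 12.9x2 with:
  140x1 + 249x2 ≥ 617   (blue component)
  78x1 ≥ 91   (yellow component)
  x1, x2 ≥ 0.
Both inputs are positive at the optimum. There the blue component and yellow component constraints are tight.
Optimal quantities: phthalo green = 1.167 kg, phthalo blue = 1.822 kg.
Objective = 16.28·1.167 + 12.9·1.822 = 42.5026.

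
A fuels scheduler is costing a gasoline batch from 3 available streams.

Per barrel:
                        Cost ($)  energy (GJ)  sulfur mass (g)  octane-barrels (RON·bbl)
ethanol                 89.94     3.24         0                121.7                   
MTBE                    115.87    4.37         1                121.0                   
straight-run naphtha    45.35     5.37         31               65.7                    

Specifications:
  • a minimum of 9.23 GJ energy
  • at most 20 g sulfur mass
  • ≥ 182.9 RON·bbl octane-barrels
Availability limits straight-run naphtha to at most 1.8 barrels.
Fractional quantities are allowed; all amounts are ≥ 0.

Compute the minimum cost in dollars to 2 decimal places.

$186.43

Let x1 = barrels of ethanol, x2 = barrels of MTBE, x3 = barrels of straight-run naphtha.
min 89.94x1 + 115.87x2 + 45.35x3 s.t.:
  3.24x1 + 4.37x2 + 5.37x3 ≥ 9.23   (energy)
  1x2 + 31x3 ≤ 20   (sulfur mass)
  121.7x1 + 121x2 + 65.7x3 ≥ 182.9   (octane-barrels)
  x3 ≤ 1.8
  x1, x2, x3 ≥ 0.
The optimal basis is {MTBE, straight-run naphtha}; ethanol drops out. There the energy and sulfur mass constraints are tight.
Optimal quantities: MTBE = 1.3738 barrels, straight-run naphtha = 0.60085 barrels.
Objective = 115.87·1.3738 + 45.35·0.60085 = 186.4308.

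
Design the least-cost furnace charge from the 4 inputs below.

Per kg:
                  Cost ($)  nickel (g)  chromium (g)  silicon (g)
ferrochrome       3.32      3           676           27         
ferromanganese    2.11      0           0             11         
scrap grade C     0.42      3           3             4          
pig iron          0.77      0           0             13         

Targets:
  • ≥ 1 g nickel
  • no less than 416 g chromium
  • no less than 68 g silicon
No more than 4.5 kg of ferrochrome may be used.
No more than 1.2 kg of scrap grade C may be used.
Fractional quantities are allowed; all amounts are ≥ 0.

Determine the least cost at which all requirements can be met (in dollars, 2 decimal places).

Set it up as a linear program. Let x1 = kg of ferrochrome, x2 = kg of ferromanganese, x3 = kg of scrap grade C, x4 = kg of pig iron.
Minimize 3.32x1 + 2.11x2 + 0.42x3 + 0.77x4 s.t.:
  3x1 + 3x3 ≥ 1   (nickel)
  676x1 + 3x3 ≥ 416   (chromium)
  27x1 + 11x2 + 4x3 + 13x4 ≥ 68   (silicon)
  x1 ≤ 4.5
  x3 ≤ 1.2
  x1, x2, x3, x4 ≥ 0.
At the optimum only ferrochrome, pig iron are positive (ferromanganese, scrap grade C = 0). The chromium and silicon requirements are met with equality.
That vertex is x1 = 0.6154, x4 = 3.953.
Total cost: 3.32·0.6154 + 0.77·3.953 = 5.0869.

$5.09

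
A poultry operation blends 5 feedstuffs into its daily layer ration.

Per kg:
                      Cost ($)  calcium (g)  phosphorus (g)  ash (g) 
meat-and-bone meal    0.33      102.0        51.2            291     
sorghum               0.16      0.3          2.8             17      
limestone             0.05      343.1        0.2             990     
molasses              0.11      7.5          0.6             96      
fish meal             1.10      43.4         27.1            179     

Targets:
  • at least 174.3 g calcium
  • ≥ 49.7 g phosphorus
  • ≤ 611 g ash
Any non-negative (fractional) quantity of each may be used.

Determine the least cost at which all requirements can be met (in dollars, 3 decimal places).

Treat it as an LP. Let x1 = kg of meat-and-bone meal, x2 = kg of sorghum, x3 = kg of limestone, x4 = kg of molasses, x5 = kg of fish meal.
min 0.33x1 + 0.16x2 + 0.05x3 + 0.11x4 + 1.1x5 subject to:
  102x1 + 0.3x2 + 343.1x3 + 7.5x4 + 43.4x5 ≥ 174.3   (calcium)
  51.2x1 + 2.8x2 + 0.2x3 + 0.6x4 + 27.1x5 ≥ 49.7   (phosphorus)
  291x1 + 17x2 + 990x3 + 96x4 + 179x5 ≤ 611   (ash)
  x1, x2, x3, x4, x5 ≥ 0.
The cheapest feasible vertex uses only meat-and-bone meal, limestone; sorghum, molasses, fish meal are not used. Binding constraints: calcium and phosphorus.
That vertex is x1 = 0.9698, x3 = 0.2197.
Objective = 0.33·0.9698 + 0.05·0.2197 = 0.33102.

$0.331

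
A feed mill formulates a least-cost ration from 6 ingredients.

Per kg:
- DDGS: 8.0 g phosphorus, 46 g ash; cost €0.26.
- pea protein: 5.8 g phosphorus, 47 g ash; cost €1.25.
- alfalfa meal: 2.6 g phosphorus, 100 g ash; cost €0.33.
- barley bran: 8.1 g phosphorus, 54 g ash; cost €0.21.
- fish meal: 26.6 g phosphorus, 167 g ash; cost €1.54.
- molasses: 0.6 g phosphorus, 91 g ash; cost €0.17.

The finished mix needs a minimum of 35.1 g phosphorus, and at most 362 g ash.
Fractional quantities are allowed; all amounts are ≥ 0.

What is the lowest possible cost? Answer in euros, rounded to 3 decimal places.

€0.910

This is a linear program. Let x1 = kg of DDGS, x2 = kg of pea protein, x3 = kg of alfalfa meal, x4 = kg of barley bran, x5 = kg of fish meal, x6 = kg of molasses.
min 0.26x1 + 1.25x2 + 0.33x3 + 0.21x4 + 1.54x5 + 0.17x6 s.t.:
  8x1 + 5.8x2 + 2.6x3 + 8.1x4 + 26.6x5 + 0.6x6 ≥ 35.1   (phosphorus)
  46x1 + 47x2 + 100x3 + 54x4 + 167x5 + 91x6 ≤ 362   (ash)
  x1, x2, x3, x4, x5, x6 ≥ 0.
The cheapest feasible vertex uses only barley bran; DDGS, pea protein, alfalfa meal, fish meal, molasses are not used. There the phosphorus constraint is tight.
So barley bran = 4.333 kg.
Objective = 0.21·4.333 = 0.90993.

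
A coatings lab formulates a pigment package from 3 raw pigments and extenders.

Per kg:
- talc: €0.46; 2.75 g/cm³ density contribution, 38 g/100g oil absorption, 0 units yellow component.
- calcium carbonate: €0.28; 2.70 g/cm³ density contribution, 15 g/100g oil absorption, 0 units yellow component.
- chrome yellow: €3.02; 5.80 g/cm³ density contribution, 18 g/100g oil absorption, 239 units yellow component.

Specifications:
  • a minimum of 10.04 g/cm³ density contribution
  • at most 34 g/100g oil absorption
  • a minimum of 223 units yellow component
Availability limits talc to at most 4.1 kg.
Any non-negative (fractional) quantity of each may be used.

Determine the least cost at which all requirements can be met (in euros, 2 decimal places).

Let x1 = kg of talc, x2 = kg of calcium carbonate, x3 = kg of chrome yellow.
Minimize 0.46x1 + 0.28x2 + 3.02x3 s.t.:
  2.75x1 + 2.7x2 + 5.8x3 ≥ 10.04   (density contribution)
  38x1 + 15x2 + 18x3 ≤ 34   (oil absorption)
  239x3 ≥ 223   (yellow component)
  x1 ≤ 4.1
  x1, x2, x3 ≥ 0.
The optimal basis is {calcium carbonate, chrome yellow}; talc drops out. There the density contribution and oil absorption constraints are tight.
That vertex is x2 = 0.4292, x3 = 1.531.
Total cost: 0.28·0.4292 + 3.02·1.531 = 4.7438.

€4.74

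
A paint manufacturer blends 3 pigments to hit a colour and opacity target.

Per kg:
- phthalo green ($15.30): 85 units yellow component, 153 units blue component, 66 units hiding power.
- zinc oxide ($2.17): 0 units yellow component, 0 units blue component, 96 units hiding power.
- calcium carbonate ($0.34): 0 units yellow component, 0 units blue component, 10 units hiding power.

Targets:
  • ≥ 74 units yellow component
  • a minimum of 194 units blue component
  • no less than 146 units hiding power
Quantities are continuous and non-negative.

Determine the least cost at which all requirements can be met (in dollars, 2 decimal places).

Set it up as a linear program. Let x1 = kg of phthalo green, x2 = kg of zinc oxide, x3 = kg of calcium carbonate.
Minimise 15.3x1 + 2.17x2 + 0.34x3 with:
  85x1 ≥ 74   (yellow component)
  153x1 ≥ 194   (blue component)
  66x1 + 96x2 + 10x3 ≥ 146   (hiding power)
  x1, x2, x3 ≥ 0.
The minimum-cost mix takes nothing from calcium carbonate — only phthalo green, zinc oxide. Binding constraints: blue component and hiding power.
That vertex is x1 = 1.268, x2 = 0.6491.
Objective = 15.3·1.268 + 2.17·0.6491 = 20.8089.

$20.81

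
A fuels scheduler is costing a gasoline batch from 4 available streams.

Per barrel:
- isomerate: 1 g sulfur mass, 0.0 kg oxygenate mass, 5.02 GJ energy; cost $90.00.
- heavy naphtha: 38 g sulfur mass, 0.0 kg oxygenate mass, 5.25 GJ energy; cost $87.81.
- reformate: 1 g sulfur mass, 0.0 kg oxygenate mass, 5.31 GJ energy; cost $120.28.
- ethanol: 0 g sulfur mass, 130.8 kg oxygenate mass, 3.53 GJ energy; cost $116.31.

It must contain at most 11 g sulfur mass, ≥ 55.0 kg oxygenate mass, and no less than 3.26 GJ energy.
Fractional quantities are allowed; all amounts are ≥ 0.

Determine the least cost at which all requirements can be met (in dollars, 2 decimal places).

$78.92

Treat it as an LP. Let x1 = barrels of isomerate, x2 = barrels of heavy naphtha, x3 = barrels of reformate, x4 = barrels of ethanol.
Minimise 90x1 + 87.81x2 + 120.28x3 + 116.31x4 with:
  1x1 + 38x2 + 1x3 ≤ 11   (sulfur mass)
  130.8x4 ≥ 55   (oxygenate mass)
  5.02x1 + 5.25x2 + 5.31x3 + 3.53x4 ≥ 3.26   (energy)
  x1, x2, x3, x4 ≥ 0.
The minimum-cost mix takes nothing from reformate — only isomerate, heavy naphtha, ethanol. There the sulfur mass, oxygenate mass, energy constraints are tight.
That vertex is x1 = 0.052426, x2 = 0.28809, x4 = 0.42049.
Hence cost = 90·0.052426 + 87.81·0.28809 + 116.31·0.42049 = $78.9227.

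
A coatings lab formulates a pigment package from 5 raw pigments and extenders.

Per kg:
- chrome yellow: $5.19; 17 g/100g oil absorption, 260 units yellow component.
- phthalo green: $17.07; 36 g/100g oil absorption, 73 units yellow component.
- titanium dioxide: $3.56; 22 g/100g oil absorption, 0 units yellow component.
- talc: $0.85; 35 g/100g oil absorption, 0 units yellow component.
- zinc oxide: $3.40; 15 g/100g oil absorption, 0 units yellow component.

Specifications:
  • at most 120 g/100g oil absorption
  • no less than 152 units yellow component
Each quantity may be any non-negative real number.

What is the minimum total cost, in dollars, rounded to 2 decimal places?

$3.03

Let x1 = kg of chrome yellow, x2 = kg of phthalo green, x3 = kg of titanium dioxide, x4 = kg of talc, x5 = kg of zinc oxide.
Minimise 5.19x1 + 17.07x2 + 3.56x3 + 0.85x4 + 3.4x5 subject to:
  17x1 + 36x2 + 22x3 + 35x4 + 15x5 ≤ 120   (oil absorption)
  260x1 + 73x2 ≥ 152   (yellow component)
  x1, x2, x3, x4, x5 ≥ 0.
The minimum-cost mix takes nothing from phthalo green, titanium dioxide, talc, zinc oxide — only chrome yellow. There the yellow component constraint is tight.
So chrome yellow = 0.5846 kg.
Total cost: 5.19·0.5846 = 3.0341.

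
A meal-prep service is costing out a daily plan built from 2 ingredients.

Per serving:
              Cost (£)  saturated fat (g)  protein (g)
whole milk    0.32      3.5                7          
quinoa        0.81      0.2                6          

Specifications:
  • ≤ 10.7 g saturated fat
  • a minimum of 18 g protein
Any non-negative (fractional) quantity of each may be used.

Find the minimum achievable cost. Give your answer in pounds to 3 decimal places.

This is a linear program. Let x1 = servings of whole milk, x2 = servings of quinoa.
min 0.32x1 + 0.81x2 with:
  3.5x1 + 0.2x2 ≤ 10.7   (saturated fat)
  7x1 + 6x2 ≥ 18   (protein)
  x1, x2 ≥ 0.
At the optimum only whole milk is positive (quinoa = 0). Binding constraint: protein.
So whole milk = 2.571 servings.
Total cost: 0.32·2.571 = 0.82272.

£0.823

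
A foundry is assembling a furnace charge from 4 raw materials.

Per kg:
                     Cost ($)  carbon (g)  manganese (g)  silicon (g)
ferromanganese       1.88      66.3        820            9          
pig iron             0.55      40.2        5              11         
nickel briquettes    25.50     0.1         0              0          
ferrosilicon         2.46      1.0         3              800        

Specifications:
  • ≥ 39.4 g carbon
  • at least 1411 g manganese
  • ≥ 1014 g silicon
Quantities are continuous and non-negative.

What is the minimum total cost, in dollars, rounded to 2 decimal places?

Treat it as an LP. Let x1 = kg of ferromanganese, x2 = kg of pig iron, x3 = kg of nickel briquettes, x4 = kg of ferrosilicon.
Minimise 1.88x1 + 0.55x2 + 25.5x3 + 2.46x4 with:
  66.3x1 + 40.2x2 + 0.1x3 + 1x4 ≥ 39.4   (carbon)
  820x1 + 5x2 + 3x4 ≥ 1411   (manganese)
  9x1 + 11x2 + 800x4 ≥ 1014   (silicon)
  x1, x2, x3, x4 ≥ 0.
The optimal basis is {ferromanganese, ferrosilicon}; pig iron, nickel briquettes drop out. There the manganese and silicon constraints are tight.
Solving gives x1 = 1.716, x4 = 1.248.
Hence cost = 1.88·1.716 + 2.46·1.248 = $6.2962.

$6.30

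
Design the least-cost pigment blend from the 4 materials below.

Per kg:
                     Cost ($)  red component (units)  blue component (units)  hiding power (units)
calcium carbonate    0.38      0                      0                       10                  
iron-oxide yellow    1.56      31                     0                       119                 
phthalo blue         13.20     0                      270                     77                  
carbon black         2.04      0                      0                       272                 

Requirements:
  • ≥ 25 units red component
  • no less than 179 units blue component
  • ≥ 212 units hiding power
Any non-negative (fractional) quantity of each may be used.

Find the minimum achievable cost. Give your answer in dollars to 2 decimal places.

Treat it as an LP. Let x1 = kg of calcium carbonate, x2 = kg of iron-oxide yellow, x3 = kg of phthalo blue, x4 = kg of carbon black.
Minimize 0.38x1 + 1.56x2 + 13.2x3 + 2.04x4 with:
  31x2 ≥ 25   (red component)
  270x3 ≥ 179   (blue component)
  10x1 + 119x2 + 77x3 + 272x4 ≥ 212   (hiding power)
  x1, x2, x3, x4 ≥ 0.
The optimal basis is {iron-oxide yellow, phthalo blue, carbon black}; calcium carbonate drops out. The red component, blue component, hiding power requirements are met with equality.
So iron-oxide yellow = 0.8065 kg, phthalo blue = 0.663 kg, carbon black = 0.2389 kg.
Total cost: 1.56·0.8065 + 13.2·0.663 + 2.04·0.2389 = 10.4971.

$10.50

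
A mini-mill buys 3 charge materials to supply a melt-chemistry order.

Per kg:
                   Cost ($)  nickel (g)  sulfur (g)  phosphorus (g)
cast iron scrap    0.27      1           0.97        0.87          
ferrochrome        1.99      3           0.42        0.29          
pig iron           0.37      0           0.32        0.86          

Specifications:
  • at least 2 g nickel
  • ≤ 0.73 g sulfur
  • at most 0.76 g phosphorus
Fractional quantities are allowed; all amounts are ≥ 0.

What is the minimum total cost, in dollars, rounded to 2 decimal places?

Treat it as an LP. Let x1 = kg of cast iron scrap, x2 = kg of ferrochrome, x3 = kg of pig iron.
Minimise 0.27x1 + 1.99x2 + 0.37x3 with:
  1x1 + 3x2 ≥ 2   (nickel)
  0.97x1 + 0.42x2 + 0.32x3 ≤ 0.73   (sulfur)
  0.87x1 + 0.29x2 + 0.86x3 ≤ 0.76   (phosphorus)
  x1, x2, x3 ≥ 0.
At the optimum only cast iron scrap, ferrochrome are positive (pig iron = 0). The nickel and sulfur requirements are met with equality.
Optimal quantities: cast iron scrap = 0.5422 kg, ferrochrome = 0.4859 kg.
Hence cost = 0.27·0.5422 + 1.99·0.4859 = $1.1133.

$1.11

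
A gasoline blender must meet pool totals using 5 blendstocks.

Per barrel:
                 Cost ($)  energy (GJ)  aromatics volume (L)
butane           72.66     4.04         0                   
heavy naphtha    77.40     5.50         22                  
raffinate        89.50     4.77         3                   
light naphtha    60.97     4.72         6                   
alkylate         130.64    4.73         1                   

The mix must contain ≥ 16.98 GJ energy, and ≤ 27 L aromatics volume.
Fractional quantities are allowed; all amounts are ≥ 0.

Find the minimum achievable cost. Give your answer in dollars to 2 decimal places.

Treat it as an LP. Let x1 = barrels of butane, x2 = barrels of heavy naphtha, x3 = barrels of raffinate, x4 = barrels of light naphtha, x5 = barrels of alkylate.
Minimize 72.66x1 + 77.4x2 + 89.5x3 + 60.97x4 + 130.64x5 subject to:
  4.04x1 + 5.5x2 + 4.77x3 + 4.72x4 + 4.73x5 ≥ 16.98   (energy)
  22x2 + 3x3 + 6x4 + 1x5 ≤ 27   (aromatics volume)
  x1, x2, x3, x4, x5 ≥ 0.
At the optimum only light naphtha is positive (butane, heavy naphtha, raffinate, alkylate = 0). The energy requirement is met with equality.
Optimal quantities: light naphtha = 3.5975 barrels.
Objective = 60.97·3.5975 = 219.3396.

$219.34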